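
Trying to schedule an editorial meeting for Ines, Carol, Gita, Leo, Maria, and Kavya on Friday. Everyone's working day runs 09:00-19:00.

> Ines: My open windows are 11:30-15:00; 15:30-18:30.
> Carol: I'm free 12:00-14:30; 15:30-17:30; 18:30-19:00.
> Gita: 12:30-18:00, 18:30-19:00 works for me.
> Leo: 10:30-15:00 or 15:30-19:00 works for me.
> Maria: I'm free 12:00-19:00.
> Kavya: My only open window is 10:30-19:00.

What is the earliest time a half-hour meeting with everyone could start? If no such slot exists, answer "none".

12:30

Ines ∩ Carol: 12:00-14:30, 15:30-17:30.
Ines ∩ Carol ∩ Gita: 12:30-14:30, 15:30-17:30.
Ines ∩ Carol ∩ Gita ∩ Leo: 12:30-14:30, 15:30-17:30.
Ines ∩ Carol ∩ Gita ∩ Leo ∩ Maria: 12:30-14:30, 15:30-17:30.
Ines ∩ Carol ∩ Gita ∩ Leo ∩ Maria ∩ Kavya: 12:30-14:30, 15:30-17:30.
The first common window of at least 30 minutes is 12:30-14:30, so the earliest start is 12:30.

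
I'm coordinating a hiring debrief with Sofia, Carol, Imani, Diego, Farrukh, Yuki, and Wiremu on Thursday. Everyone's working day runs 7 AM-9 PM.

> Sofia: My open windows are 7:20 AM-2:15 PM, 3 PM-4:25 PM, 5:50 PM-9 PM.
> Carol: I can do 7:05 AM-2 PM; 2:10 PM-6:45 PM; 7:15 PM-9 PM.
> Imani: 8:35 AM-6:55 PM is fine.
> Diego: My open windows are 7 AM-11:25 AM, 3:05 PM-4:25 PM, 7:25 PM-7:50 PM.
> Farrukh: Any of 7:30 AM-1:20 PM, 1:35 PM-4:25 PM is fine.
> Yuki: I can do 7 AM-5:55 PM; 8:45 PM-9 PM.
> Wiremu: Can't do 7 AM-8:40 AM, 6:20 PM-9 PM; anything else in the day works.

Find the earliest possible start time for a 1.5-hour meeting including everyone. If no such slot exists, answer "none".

08:40

Sofia free: 07:20-14:15, 15:00-16:25, 17:50-21:00.
Carol free: 07:05-14:00, 14:10-18:45, 19:15-21:00.
Imani free: 08:35-18:55.
Diego free: 07:00-11:25, 15:05-16:25, 19:25-19:50.
Farrukh free: 07:30-13:20, 13:35-16:25.
Yuki free: 07:00-17:55, 20:45-21:00.
Wiremu free: 08:40-18:20 (invert busy blocks within the working day).
Sofia ∩ Carol: 07:20-14:00, 14:10-14:15, 15:00-16:25, 17:50-18:45, 19:15-21:00.
Sofia ∩ Carol ∩ Imani: 08:35-14:00, 14:10-14:15, 15:00-16:25, 17:50-18:45.
Sofia ∩ Carol ∩ Imani ∩ Diego: 08:35-11:25, 15:05-16:25.
Sofia ∩ Carol ∩ Imani ∩ Diego ∩ Farrukh: 08:35-11:25, 15:05-16:25.
Sofia ∩ Carol ∩ Imani ∩ Diego ∩ Farrukh ∩ Yuki: 08:35-11:25, 15:05-16:25.
Sofia ∩ Carol ∩ Imani ∩ Diego ∩ Farrukh ∩ Yuki ∩ Wiremu: 08:40-11:25, 15:05-16:25.
The first common window of at least 90 minutes is 08:40-11:25, so the earliest start is 08:40.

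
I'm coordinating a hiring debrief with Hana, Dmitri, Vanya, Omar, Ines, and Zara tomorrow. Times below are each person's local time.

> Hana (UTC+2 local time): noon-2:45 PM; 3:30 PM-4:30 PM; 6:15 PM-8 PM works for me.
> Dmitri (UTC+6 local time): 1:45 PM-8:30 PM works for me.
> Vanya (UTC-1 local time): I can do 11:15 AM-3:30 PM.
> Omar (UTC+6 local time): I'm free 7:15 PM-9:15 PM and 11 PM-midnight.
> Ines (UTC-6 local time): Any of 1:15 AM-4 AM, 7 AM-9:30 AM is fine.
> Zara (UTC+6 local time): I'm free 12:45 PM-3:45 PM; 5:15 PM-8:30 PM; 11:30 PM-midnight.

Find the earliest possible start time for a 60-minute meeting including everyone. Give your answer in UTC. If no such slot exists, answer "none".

Hana in UTC: 10:00-12:45, 13:30-14:30, 16:15-18:00 (subtract 2h to convert from UTC+2).
Dmitri in UTC: 07:45-14:30 (subtract 6h to convert from UTC+6).
Vanya in UTC: 12:15-16:30 (add 1h to convert from UTC-1).
Omar in UTC: 13:15-15:15, 17:00-18:00 (subtract 6h to convert from UTC+6).
Ines in UTC: 07:15-10:00, 13:00-15:30 (add 6h to convert from UTC-6).
Zara in UTC: 06:45-09:45, 11:15-14:30, 17:30-18:00 (subtract 6h to convert from UTC+6).
Hana ∩ Dmitri: 10:00-12:45, 13:30-14:30.
Hana ∩ Dmitri ∩ Vanya: 12:15-12:45, 13:30-14:30.
Hana ∩ Dmitri ∩ Vanya ∩ Omar: 13:30-14:30.
Hana ∩ Dmitri ∩ Vanya ∩ Omar ∩ Ines: 13:30-14:30.
Hana ∩ Dmitri ∩ Vanya ∩ Omar ∩ Ines ∩ Zara: 13:30-14:30.
So the common availability across everyone is 13:30-14:30.
The first common window of at least 60 minutes is 13:30-14:30, so the earliest start is 13:30.

13:30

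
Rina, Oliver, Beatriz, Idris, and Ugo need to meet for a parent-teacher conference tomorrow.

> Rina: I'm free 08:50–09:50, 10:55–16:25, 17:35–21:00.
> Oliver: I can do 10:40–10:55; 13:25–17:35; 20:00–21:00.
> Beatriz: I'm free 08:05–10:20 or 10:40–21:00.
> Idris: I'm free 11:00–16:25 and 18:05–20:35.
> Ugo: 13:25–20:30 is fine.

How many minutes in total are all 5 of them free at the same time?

210

Rina ∩ Oliver: 13:25-16:25, 20:00-21:00.
Rina ∩ Oliver ∩ Beatriz: 13:25-16:25, 20:00-21:00.
Rina ∩ Oliver ∩ Beatriz ∩ Idris: 13:25-16:25, 20:00-20:35.
Rina ∩ Oliver ∩ Beatriz ∩ Idris ∩ Ugo: 13:25-16:25, 20:00-20:30.
Those are the intersection windows.
Summing the common windows: 180 + 30 = 210 minutes.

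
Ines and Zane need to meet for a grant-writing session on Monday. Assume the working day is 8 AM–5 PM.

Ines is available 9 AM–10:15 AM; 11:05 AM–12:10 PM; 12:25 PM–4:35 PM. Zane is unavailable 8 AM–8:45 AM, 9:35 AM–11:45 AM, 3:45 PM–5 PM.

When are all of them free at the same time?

Ines free: 09:00-10:15, 11:05-12:10, 12:25-16:35.
Zane free: 08:45-09:35, 11:45-15:45 (invert busy blocks within the working day).
Ines ∩ Zane: 09:00-09:35, 11:45-12:10, 12:25-15:45.

09:00-09:35, 11:45-12:10, 12:25-15:45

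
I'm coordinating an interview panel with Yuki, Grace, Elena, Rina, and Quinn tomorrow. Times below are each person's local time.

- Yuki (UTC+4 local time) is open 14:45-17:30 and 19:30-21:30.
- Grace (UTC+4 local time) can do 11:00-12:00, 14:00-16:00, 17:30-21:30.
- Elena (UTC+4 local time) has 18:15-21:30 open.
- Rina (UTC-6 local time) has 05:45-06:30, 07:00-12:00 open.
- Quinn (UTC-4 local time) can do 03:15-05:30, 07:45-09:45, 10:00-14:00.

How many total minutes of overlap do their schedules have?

120

Yuki in UTC: 10:45-13:30, 15:30-17:30 (subtract 4h to convert from UTC+4).
Grace in UTC: 07:00-08:00, 10:00-12:00, 13:30-17:30 (subtract 4h to convert from UTC+4).
Elena in UTC: 14:15-17:30 (subtract 4h to convert from UTC+4).
Rina in UTC: 11:45-12:30, 13:00-18:00 (add 6h to convert from UTC-6).
Quinn in UTC: 07:15-09:30, 11:45-13:45, 14:00-18:00 (add 4h to convert from UTC-4).
Yuki ∩ Grace: 10:45-12:00, 15:30-17:30.
Yuki ∩ Grace ∩ Elena: 15:30-17:30.
Yuki ∩ Grace ∩ Elena ∩ Rina: 15:30-17:30.
Yuki ∩ Grace ∩ Elena ∩ Rina ∩ Quinn: 15:30-17:30.
That's a single block of 120 minutes.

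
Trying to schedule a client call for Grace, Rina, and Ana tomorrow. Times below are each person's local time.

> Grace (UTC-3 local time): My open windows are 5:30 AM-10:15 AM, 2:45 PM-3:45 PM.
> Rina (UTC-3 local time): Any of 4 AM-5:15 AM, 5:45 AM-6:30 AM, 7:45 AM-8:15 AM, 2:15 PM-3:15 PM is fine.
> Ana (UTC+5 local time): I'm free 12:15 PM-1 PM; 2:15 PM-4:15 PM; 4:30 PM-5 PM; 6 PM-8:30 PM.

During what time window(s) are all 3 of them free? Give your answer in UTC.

Grace in UTC: 08:30-13:15, 17:45-18:45 (add 3h to convert from UTC-3).
Rina in UTC: 07:00-08:15, 08:45-09:30, 10:45-11:15, 17:15-18:15 (add 3h to convert from UTC-3).
Ana in UTC: 07:15-08:00, 09:15-11:15, 11:30-12:00, 13:00-15:30 (subtract 5h to convert from UTC+5).
Grace ∩ Rina: 08:45-09:30, 10:45-11:15, 17:45-18:15.
Grace ∩ Rina ∩ Ana: 09:15-09:30, 10:45-11:15.

09:15-09:30, 10:45-11:15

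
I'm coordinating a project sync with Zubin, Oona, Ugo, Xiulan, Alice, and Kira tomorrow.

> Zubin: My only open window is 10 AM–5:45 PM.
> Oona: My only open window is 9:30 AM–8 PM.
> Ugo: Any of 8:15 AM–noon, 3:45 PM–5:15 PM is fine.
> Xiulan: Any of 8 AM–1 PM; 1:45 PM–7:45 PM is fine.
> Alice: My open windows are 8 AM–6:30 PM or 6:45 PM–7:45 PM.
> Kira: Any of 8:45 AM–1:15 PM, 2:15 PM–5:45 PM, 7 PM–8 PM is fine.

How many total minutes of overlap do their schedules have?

Zubin ∩ Oona: 10:00-17:45.
Zubin ∩ Oona ∩ Ugo: 10:00-12:00, 15:45-17:15.
Zubin ∩ Oona ∩ Ugo ∩ Xiulan: 10:00-12:00, 15:45-17:15.
Zubin ∩ Oona ∩ Ugo ∩ Xiulan ∩ Alice: 10:00-12:00, 15:45-17:15.
Zubin ∩ Oona ∩ Ugo ∩ Xiulan ∩ Alice ∩ Kira: 10:00-12:00, 15:45-17:15.
Summing the common windows: 120 + 90 = 210 minutes.

210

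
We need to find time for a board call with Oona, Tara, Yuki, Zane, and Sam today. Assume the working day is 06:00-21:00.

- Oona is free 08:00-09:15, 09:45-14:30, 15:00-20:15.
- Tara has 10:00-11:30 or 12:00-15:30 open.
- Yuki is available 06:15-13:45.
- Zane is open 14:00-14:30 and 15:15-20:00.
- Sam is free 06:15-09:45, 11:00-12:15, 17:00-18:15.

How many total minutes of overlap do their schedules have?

Oona ∩ Tara: 10:00-11:30, 12:00-14:30, 15:00-15:30.
Oona ∩ Tara ∩ Yuki: 10:00-11:30, 12:00-13:45.
Oona ∩ Tara ∩ Yuki ∩ Zane: ∅.
Oona ∩ Tara ∩ Yuki ∩ Zane ∩ Sam: ∅.
There is no time when everyone is free.
There is no common window, so the total is 0 minutes.

0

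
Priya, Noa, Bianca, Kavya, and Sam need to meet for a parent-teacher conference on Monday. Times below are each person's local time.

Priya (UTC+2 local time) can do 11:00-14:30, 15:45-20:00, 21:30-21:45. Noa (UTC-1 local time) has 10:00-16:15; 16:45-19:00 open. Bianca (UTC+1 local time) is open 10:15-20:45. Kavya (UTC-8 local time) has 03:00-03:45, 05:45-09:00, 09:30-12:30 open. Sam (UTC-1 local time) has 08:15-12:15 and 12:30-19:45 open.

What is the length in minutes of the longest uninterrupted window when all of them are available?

Priya in UTC: 09:00-12:30, 13:45-18:00, 19:30-19:45 (subtract 2h to convert from UTC+2).
Noa in UTC: 11:00-17:15, 17:45-20:00 (add 1h to convert from UTC-1).
Bianca in UTC: 09:15-19:45 (subtract 1h to convert from UTC+1).
Kavya in UTC: 11:00-11:45, 13:45-17:00, 17:30-20:30 (add 8h to convert from UTC-8).
Sam in UTC: 09:15-13:15, 13:30-20:45 (add 1h to convert from UTC-1).
Priya ∩ Noa: 11:00-12:30, 13:45-17:15, 17:45-18:00, 19:30-19:45.
Priya ∩ Noa ∩ Bianca: 11:00-12:30, 13:45-17:15, 17:45-18:00, 19:30-19:45.
Priya ∩ Noa ∩ Bianca ∩ Kavya: 11:00-11:45, 13:45-17:00, 17:45-18:00, 19:30-19:45.
Priya ∩ Noa ∩ Bianca ∩ Kavya ∩ Sam: 11:00-11:45, 13:45-17:00, 17:45-18:00, 19:30-19:45.
So the common availability across everyone is 11:00-11:45, 13:45-17:00, 17:45-18:00, 19:30-19:45.
The longest is 13:45-17:00 at 195 minutes.

195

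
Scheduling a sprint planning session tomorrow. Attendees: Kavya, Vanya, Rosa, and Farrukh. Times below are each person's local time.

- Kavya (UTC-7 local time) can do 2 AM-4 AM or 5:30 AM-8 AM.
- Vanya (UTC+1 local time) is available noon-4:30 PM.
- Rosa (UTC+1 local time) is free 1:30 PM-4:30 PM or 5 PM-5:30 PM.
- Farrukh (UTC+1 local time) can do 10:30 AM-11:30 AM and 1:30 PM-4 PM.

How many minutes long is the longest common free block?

150

Kavya in UTC: 09:00-11:00, 12:30-15:00 (add 7h to convert from UTC-7).
Vanya in UTC: 11:00-15:30 (subtract 1h to convert from UTC+1).
Rosa in UTC: 12:30-15:30, 16:00-16:30 (subtract 1h to convert from UTC+1).
Farrukh in UTC: 09:30-10:30, 12:30-15:00 (subtract 1h to convert from UTC+1).
Kavya ∩ Vanya: 12:30-15:00.
Kavya ∩ Vanya ∩ Rosa: 12:30-15:00.
Kavya ∩ Vanya ∩ Rosa ∩ Farrukh: 12:30-15:00.
The longest is 12:30-15:00 at 150 minutes.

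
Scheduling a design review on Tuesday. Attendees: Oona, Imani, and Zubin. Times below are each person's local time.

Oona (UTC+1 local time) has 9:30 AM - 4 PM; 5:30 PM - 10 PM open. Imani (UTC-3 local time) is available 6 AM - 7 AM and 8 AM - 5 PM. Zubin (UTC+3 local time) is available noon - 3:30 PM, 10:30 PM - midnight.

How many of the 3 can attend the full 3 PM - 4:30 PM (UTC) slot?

Oona in UTC: 08:30-15:00, 16:30-21:00 (subtract 1h to convert from UTC+1).
Imani in UTC: 09:00-10:00, 11:00-20:00 (add 3h to convert from UTC-3).
Zubin in UTC: 09:00-12:30, 19:30-21:00 (subtract 3h to convert from UTC+3).
Imani can make the full 15:00-16:30 slot — that's 1.

1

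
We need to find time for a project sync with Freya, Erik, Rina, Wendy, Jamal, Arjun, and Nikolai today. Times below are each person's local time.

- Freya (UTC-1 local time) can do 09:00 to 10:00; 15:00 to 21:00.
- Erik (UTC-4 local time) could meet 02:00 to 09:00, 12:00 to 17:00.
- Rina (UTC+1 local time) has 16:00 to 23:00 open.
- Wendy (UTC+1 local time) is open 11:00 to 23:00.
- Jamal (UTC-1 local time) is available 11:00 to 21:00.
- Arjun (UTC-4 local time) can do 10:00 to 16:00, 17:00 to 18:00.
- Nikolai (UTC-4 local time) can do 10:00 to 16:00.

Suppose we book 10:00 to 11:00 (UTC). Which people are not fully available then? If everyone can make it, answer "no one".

Freya in UTC: 10:00-11:00, 16:00-22:00 (add 1h to convert from UTC-1).
Erik in UTC: 06:00-13:00, 16:00-21:00 (add 4h to convert from UTC-4).
Rina in UTC: 15:00-22:00 (subtract 1h to convert from UTC+1).
Wendy in UTC: 10:00-22:00 (subtract 1h to convert from UTC+1).
Jamal in UTC: 12:00-22:00 (add 1h to convert from UTC-1).
Arjun in UTC: 14:00-20:00, 21:00-22:00 (add 4h to convert from UTC-4).
Nikolai in UTC: 14:00-20:00 (add 4h to convert from UTC-4).
Freya: free for 10:00-11:00. Erik: free for 10:00-11:00. Rina: not fully free for 10:00-11:00. Wendy: free for 10:00-11:00. Jamal: not fully free for 10:00-11:00. Arjun: not fully free for 10:00-11:00. Nikolai: not fully free for 10:00-11:00.

Arjun, Jamal, Nikolai, Rina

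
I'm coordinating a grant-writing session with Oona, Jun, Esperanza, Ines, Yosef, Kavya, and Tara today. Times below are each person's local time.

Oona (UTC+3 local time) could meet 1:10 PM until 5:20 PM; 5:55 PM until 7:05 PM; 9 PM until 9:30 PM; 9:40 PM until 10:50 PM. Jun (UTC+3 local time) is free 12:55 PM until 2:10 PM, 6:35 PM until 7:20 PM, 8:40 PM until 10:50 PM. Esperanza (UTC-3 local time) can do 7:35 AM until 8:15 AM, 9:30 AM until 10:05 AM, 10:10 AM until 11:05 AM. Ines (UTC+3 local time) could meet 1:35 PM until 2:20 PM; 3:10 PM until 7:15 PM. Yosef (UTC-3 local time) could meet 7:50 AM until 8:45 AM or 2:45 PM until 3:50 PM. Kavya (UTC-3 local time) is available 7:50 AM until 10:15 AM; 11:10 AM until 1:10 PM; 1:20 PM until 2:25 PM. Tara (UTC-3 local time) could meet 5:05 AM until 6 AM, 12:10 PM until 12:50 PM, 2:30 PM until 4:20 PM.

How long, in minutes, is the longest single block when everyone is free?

Oona in UTC: 10:10-14:20, 14:55-16:05, 18:00-18:30, 18:40-19:50 (subtract 3h to convert from UTC+3).
Jun in UTC: 09:55-11:10, 15:35-16:20, 17:40-19:50 (subtract 3h to convert from UTC+3).
Esperanza in UTC: 10:35-11:15, 12:30-13:05, 13:10-14:05 (add 3h to convert from UTC-3).
Ines in UTC: 10:35-11:20, 12:10-16:15 (subtract 3h to convert from UTC+3).
Yosef in UTC: 10:50-11:45, 17:45-18:50 (add 3h to convert from UTC-3).
Kavya in UTC: 10:50-13:15, 14:10-16:10, 16:20-17:25 (add 3h to convert from UTC-3).
Tara in UTC: 08:05-09:00, 15:10-15:50, 17:30-19:20 (add 3h to convert from UTC-3).
Oona ∩ Jun: 10:10-11:10, 15:35-16:05, 18:00-18:30, 18:40-19:50.
Oona ∩ Jun ∩ Esperanza: 10:35-11:10.
Oona ∩ Jun ∩ Esperanza ∩ Ines: 10:35-11:10.
Oona ∩ Jun ∩ Esperanza ∩ Ines ∩ Yosef: 10:50-11:10.
Oona ∩ Jun ∩ Esperanza ∩ Ines ∩ Yosef ∩ Kavya: 10:50-11:10.
Oona ∩ Jun ∩ Esperanza ∩ Ines ∩ Yosef ∩ Kavya ∩ Tara: ∅.
There is no time when everyone is free.
No common window exists, so the longest block is 0 minutes.

0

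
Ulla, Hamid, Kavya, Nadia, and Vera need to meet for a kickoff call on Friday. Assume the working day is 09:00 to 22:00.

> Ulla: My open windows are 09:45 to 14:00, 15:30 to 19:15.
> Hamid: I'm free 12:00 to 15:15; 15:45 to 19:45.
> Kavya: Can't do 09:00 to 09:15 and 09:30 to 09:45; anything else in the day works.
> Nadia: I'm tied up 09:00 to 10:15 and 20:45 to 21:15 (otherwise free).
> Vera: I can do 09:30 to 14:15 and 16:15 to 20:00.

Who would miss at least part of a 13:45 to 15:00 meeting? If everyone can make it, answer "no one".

Ulla, Vera

Ulla free: 09:45-14:00, 15:30-19:15.
Hamid free: 12:00-15:15, 15:45-19:45.
Kavya free: 09:15-09:30, 09:45-22:00 (invert busy blocks within the working day).
Nadia free: 10:15-20:45, 21:15-22:00 (invert busy blocks within the working day).
Vera free: 09:30-14:15, 16:15-20:00.
Ulla: not fully free for 13:45-15:00. Hamid: free for 13:45-15:00. Kavya: free for 13:45-15:00. Nadia: free for 13:45-15:00. Vera: not fully free for 13:45-15:00.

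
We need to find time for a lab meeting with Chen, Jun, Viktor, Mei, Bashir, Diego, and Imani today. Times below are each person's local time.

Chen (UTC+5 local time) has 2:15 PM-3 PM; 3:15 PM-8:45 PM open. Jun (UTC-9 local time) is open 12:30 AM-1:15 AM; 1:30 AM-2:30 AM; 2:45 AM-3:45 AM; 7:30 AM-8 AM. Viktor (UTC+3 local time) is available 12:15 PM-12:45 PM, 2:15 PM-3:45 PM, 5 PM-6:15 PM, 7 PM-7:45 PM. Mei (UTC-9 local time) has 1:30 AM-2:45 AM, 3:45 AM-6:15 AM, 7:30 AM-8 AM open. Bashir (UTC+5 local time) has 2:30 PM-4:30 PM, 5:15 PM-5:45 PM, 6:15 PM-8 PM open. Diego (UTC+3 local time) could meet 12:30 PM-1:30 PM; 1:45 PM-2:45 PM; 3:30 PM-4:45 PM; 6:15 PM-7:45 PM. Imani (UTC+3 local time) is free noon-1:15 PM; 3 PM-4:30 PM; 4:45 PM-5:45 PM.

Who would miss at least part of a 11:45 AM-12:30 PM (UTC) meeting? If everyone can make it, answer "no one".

Chen in UTC: 09:15-10:00, 10:15-15:45 (subtract 5h to convert from UTC+5).
Jun in UTC: 09:30-10:15, 10:30-11:30, 11:45-12:45, 16:30-17:00 (add 9h to convert from UTC-9).
Viktor in UTC: 09:15-09:45, 11:15-12:45, 14:00-15:15, 16:00-16:45 (subtract 3h to convert from UTC+3).
Mei in UTC: 10:30-11:45, 12:45-15:15, 16:30-17:00 (add 9h to convert from UTC-9).
Bashir in UTC: 09:30-11:30, 12:15-12:45, 13:15-15:00 (subtract 5h to convert from UTC+5).
Diego in UTC: 09:30-10:30, 10:45-11:45, 12:30-13:45, 15:15-16:45 (subtract 3h to convert from UTC+3).
Imani in UTC: 09:00-10:15, 12:00-13:30, 13:45-14:45 (subtract 3h to convert from UTC+3).
Chen: free for 11:45-12:30. Jun: free for 11:45-12:30. Viktor: free for 11:45-12:30. Mei: not fully free for 11:45-12:30. Bashir: not fully free for 11:45-12:30. Diego: not fully free for 11:45-12:30. Imani: not fully free for 11:45-12:30.

Bashir, Diego, Imani, Mei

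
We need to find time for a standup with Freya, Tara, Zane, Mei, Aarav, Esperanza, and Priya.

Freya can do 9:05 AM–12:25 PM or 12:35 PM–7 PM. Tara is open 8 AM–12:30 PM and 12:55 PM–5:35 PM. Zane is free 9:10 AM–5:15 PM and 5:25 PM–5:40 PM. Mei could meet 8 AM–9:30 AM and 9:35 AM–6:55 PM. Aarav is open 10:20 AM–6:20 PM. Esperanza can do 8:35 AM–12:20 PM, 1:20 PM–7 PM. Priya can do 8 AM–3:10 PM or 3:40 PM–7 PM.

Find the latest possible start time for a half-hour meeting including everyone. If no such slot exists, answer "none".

Freya ∩ Tara: 09:05-12:25, 12:55-17:35.
Freya ∩ Tara ∩ Zane: 09:10-12:25, 12:55-17:15, 17:25-17:35.
Freya ∩ Tara ∩ Zane ∩ Mei: 09:10-09:30, 09:35-12:25, 12:55-17:15, 17:25-17:35.
Freya ∩ Tara ∩ Zane ∩ Mei ∩ Aarav: 10:20-12:25, 12:55-17:15, 17:25-17:35.
Freya ∩ Tara ∩ Zane ∩ Mei ∩ Aarav ∩ Esperanza: 10:20-12:20, 13:20-17:15, 17:25-17:35.
Freya ∩ Tara ∩ Zane ∩ Mei ∩ Aarav ∩ Esperanza ∩ Priya: 10:20-12:20, 13:20-15:10, 15:40-17:15, 17:25-17:35.
The last common window of at least 30 minutes is 15:40-17:15; a 30-minute meeting can start as late as 16:45 and still end by 17:15.

16:45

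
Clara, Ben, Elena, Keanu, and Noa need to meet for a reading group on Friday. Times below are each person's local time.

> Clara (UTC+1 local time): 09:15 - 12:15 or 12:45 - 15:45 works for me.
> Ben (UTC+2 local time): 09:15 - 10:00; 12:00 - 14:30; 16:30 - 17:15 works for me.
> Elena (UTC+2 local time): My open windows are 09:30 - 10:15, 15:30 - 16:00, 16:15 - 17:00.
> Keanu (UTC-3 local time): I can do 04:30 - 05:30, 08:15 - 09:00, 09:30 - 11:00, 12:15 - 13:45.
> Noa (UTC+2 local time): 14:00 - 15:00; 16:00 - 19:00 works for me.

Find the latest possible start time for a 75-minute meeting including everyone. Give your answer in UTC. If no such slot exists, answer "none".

Clara in UTC: 08:15-11:15, 11:45-14:45 (subtract 1h to convert from UTC+1).
Ben in UTC: 07:15-08:00, 10:00-12:30, 14:30-15:15 (subtract 2h to convert from UTC+2).
Elena in UTC: 07:30-08:15, 13:30-14:00, 14:15-15:00 (subtract 2h to convert from UTC+2).
Keanu in UTC: 07:30-08:30, 11:15-12:00, 12:30-14:00, 15:15-16:45 (add 3h to convert from UTC-3).
Noa in UTC: 12:00-13:00, 14:00-17:00 (subtract 2h to convert from UTC+2).
Clara ∩ Ben: 10:00-11:15, 11:45-12:30, 14:30-14:45.
Clara ∩ Ben ∩ Elena: 14:30-14:45.
Clara ∩ Ben ∩ Elena ∩ Keanu: ∅.
Clara ∩ Ben ∩ Elena ∩ Keanu ∩ Noa: ∅.
There is no time when everyone is free.
No common window is at least 75 minutes long.

none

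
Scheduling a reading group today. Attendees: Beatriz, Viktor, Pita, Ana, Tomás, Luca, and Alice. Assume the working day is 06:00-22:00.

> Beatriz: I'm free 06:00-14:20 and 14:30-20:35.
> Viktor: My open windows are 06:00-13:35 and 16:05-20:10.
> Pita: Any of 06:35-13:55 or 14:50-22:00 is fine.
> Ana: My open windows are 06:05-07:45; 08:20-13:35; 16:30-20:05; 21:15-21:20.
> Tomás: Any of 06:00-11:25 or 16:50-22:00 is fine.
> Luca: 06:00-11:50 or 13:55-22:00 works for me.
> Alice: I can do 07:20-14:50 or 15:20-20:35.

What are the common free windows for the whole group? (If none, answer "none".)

Beatriz ∩ Viktor: 06:00-13:35, 16:05-20:10.
Beatriz ∩ Viktor ∩ Pita: 06:35-13:35, 16:05-20:10.
Beatriz ∩ Viktor ∩ Pita ∩ Ana: 06:35-07:45, 08:20-13:35, 16:30-20:05.
Beatriz ∩ Viktor ∩ Pita ∩ Ana ∩ Tomás: 06:35-07:45, 08:20-11:25, 16:50-20:05.
Beatriz ∩ Viktor ∩ Pita ∩ Ana ∩ Tomás ∩ Luca: 06:35-07:45, 08:20-11:25, 16:50-20:05.
Beatriz ∩ Viktor ∩ Pita ∩ Ana ∩ Tomás ∩ Luca ∩ Alice: 07:20-07:45, 08:20-11:25, 16:50-20:05.

07:20-07:45, 08:20-11:25, 16:50-20:05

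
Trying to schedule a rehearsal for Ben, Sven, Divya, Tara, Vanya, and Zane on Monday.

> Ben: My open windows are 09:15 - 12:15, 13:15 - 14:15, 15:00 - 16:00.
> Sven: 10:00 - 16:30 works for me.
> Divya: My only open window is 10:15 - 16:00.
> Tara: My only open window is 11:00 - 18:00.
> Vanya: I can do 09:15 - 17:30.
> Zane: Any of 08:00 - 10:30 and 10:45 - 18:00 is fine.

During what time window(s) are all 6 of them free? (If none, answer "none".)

11:00-12:15, 13:15-14:15, 15:00-16:00

Ben ∩ Sven: 10:00-12:15, 13:15-14:15, 15:00-16:00.
Ben ∩ Sven ∩ Divya: 10:15-12:15, 13:15-14:15, 15:00-16:00.
Ben ∩ Sven ∩ Divya ∩ Tara: 11:00-12:15, 13:15-14:15, 15:00-16:00.
Ben ∩ Sven ∩ Divya ∩ Tara ∩ Vanya: 11:00-12:15, 13:15-14:15, 15:00-16:00.
Ben ∩ Sven ∩ Divya ∩ Tara ∩ Vanya ∩ Zane: 11:00-12:15, 13:15-14:15, 15:00-16:00.
So the common availability across everyone is 11:00-12:15, 13:15-14:15, 15:00-16:00.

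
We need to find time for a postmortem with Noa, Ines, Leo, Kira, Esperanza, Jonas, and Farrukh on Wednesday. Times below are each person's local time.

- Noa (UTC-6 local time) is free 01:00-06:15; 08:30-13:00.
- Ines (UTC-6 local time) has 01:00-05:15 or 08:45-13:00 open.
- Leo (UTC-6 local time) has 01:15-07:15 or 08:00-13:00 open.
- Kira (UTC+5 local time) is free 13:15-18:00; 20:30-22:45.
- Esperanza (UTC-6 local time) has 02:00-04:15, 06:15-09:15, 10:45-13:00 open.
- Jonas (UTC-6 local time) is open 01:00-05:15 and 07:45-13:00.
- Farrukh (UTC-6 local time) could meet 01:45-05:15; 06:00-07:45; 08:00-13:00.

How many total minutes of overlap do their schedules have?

180

Noa in UTC: 07:00-12:15, 14:30-19:00 (add 6h to convert from UTC-6).
Ines in UTC: 07:00-11:15, 14:45-19:00 (add 6h to convert from UTC-6).
Leo in UTC: 07:15-13:15, 14:00-19:00 (add 6h to convert from UTC-6).
Kira in UTC: 08:15-13:00, 15:30-17:45 (subtract 5h to convert from UTC+5).
Esperanza in UTC: 08:00-10:15, 12:15-15:15, 16:45-19:00 (add 6h to convert from UTC-6).
Jonas in UTC: 07:00-11:15, 13:45-19:00 (add 6h to convert from UTC-6).
Farrukh in UTC: 07:45-11:15, 12:00-13:45, 14:00-19:00 (add 6h to convert from UTC-6).
Noa ∩ Ines: 07:00-11:15, 14:45-19:00.
Noa ∩ Ines ∩ Leo: 07:15-11:15, 14:45-19:00.
Noa ∩ Ines ∩ Leo ∩ Kira: 08:15-11:15, 15:30-17:45.
Noa ∩ Ines ∩ Leo ∩ Kira ∩ Esperanza: 08:15-10:15, 16:45-17:45.
Noa ∩ Ines ∩ Leo ∩ Kira ∩ Esperanza ∩ Jonas: 08:15-10:15, 16:45-17:45.
Noa ∩ Ines ∩ Leo ∩ Kira ∩ Esperanza ∩ Jonas ∩ Farrukh: 08:15-10:15, 16:45-17:45.
Summing the common windows: 120 + 60 = 180 minutes.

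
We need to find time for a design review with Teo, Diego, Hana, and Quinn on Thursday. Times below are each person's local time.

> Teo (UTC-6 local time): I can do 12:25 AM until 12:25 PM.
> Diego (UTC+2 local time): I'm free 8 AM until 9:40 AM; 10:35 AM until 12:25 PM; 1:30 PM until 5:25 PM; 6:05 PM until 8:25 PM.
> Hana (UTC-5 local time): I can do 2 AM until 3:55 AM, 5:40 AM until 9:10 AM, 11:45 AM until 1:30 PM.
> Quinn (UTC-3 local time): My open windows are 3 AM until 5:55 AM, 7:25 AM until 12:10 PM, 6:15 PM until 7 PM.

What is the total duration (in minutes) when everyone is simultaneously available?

220

Teo in UTC: 06:25-18:25 (add 6h to convert from UTC-6).
Diego in UTC: 06:00-07:40, 08:35-10:25, 11:30-15:25, 16:05-18:25 (subtract 2h to convert from UTC+2).
Hana in UTC: 07:00-08:55, 10:40-14:10, 16:45-18:30 (add 5h to convert from UTC-5).
Quinn in UTC: 06:00-08:55, 10:25-15:10, 21:15-22:00 (add 3h to convert from UTC-3).
Teo ∩ Diego: 06:25-07:40, 08:35-10:25, 11:30-15:25, 16:05-18:25.
Teo ∩ Diego ∩ Hana: 07:00-07:40, 08:35-08:55, 11:30-14:10, 16:45-18:25.
Teo ∩ Diego ∩ Hana ∩ Quinn: 07:00-07:40, 08:35-08:55, 11:30-14:10.
Summing the common windows: 40 + 20 + 160 = 220 minutes.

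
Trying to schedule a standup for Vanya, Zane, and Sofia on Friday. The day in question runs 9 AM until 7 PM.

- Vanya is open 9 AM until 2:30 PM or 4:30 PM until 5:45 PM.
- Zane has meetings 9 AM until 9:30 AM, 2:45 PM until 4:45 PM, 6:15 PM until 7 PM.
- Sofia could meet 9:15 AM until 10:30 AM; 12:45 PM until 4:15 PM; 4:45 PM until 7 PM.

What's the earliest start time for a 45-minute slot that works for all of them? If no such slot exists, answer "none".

Vanya free: 09:00-14:30, 16:30-17:45.
Zane free: 09:30-14:45, 16:45-18:15 (invert busy blocks within the working day).
Sofia free: 09:15-10:30, 12:45-16:15, 16:45-19:00.
Vanya ∩ Zane: 09:30-14:30, 16:45-17:45.
Vanya ∩ Zane ∩ Sofia: 09:30-10:30, 12:45-14:30, 16:45-17:45.
Those are the intersection windows.
The first common window of at least 45 minutes is 09:30-10:30, so the earliest start is 09:30.

09:30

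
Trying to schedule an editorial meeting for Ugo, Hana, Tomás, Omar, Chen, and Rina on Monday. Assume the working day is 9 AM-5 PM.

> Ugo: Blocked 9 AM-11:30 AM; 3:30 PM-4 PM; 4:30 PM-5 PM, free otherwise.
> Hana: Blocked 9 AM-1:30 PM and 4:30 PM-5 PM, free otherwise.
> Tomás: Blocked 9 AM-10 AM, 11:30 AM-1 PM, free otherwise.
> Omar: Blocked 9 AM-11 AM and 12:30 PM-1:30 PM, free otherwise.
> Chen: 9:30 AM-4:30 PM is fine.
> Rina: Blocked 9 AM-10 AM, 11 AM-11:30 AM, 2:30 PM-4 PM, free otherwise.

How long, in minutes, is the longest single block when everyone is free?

Ugo free: 11:30-15:30, 16:00-16:30 (invert busy blocks within the working day).
Hana free: 13:30-16:30 (invert busy blocks within the working day).
Tomás free: 10:00-11:30, 13:00-17:00 (invert busy blocks within the working day).
Omar free: 11:00-12:30, 13:30-17:00 (invert busy blocks within the working day).
Chen free: 09:30-16:30.
Rina free: 10:00-11:00, 11:30-14:30, 16:00-17:00 (invert busy blocks within the working day).
Ugo ∩ Hana: 13:30-15:30, 16:00-16:30.
Ugo ∩ Hana ∩ Tomás: 13:30-15:30, 16:00-16:30.
Ugo ∩ Hana ∩ Tomás ∩ Omar: 13:30-15:30, 16:00-16:30.
Ugo ∩ Hana ∩ Tomás ∩ Omar ∩ Chen: 13:30-15:30, 16:00-16:30.
Ugo ∩ Hana ∩ Tomás ∩ Omar ∩ Chen ∩ Rina: 13:30-14:30, 16:00-16:30.
The longest is 13:30-14:30 at 60 minutes.

60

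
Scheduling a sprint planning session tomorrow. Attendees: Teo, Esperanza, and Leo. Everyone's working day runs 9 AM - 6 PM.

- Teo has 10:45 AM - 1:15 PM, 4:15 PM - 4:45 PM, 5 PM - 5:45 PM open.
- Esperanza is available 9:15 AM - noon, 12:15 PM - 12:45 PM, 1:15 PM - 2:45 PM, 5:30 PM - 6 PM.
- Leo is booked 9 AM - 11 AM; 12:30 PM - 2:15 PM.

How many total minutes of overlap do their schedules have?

90

Teo free: 10:45-13:15, 16:15-16:45, 17:00-17:45.
Esperanza free: 09:15-12:00, 12:15-12:45, 13:15-14:45, 17:30-18:00.
Leo free: 11:00-12:30, 14:15-18:00 (invert busy blocks within the working day).
Teo ∩ Esperanza: 10:45-12:00, 12:15-12:45, 17:30-17:45.
Teo ∩ Esperanza ∩ Leo: 11:00-12:00, 12:15-12:30, 17:30-17:45.
Those are the intersection windows.
Summing the common windows: 60 + 15 + 15 = 90 minutes.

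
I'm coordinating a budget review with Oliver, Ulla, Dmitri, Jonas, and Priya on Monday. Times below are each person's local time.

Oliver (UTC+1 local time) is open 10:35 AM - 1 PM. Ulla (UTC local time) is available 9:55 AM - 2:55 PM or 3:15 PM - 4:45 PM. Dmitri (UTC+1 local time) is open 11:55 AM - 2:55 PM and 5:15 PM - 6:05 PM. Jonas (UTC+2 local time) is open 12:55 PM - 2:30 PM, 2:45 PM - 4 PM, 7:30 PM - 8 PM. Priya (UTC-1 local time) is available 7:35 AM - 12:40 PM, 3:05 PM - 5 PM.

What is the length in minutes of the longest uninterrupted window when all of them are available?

Oliver in UTC: 09:35-12:00 (subtract 1h to convert from UTC+1).
Ulla in UTC: 09:55-14:55, 15:15-16:45.
Dmitri in UTC: 10:55-13:55, 16:15-17:05 (subtract 1h to convert from UTC+1).
Jonas in UTC: 10:55-12:30, 12:45-14:00, 17:30-18:00 (subtract 2h to convert from UTC+2).
Priya in UTC: 08:35-13:40, 16:05-18:00 (add 1h to convert from UTC-1).
Oliver ∩ Ulla: 09:55-12:00.
Oliver ∩ Ulla ∩ Dmitri: 10:55-12:00.
Oliver ∩ Ulla ∩ Dmitri ∩ Jonas: 10:55-12:00.
Oliver ∩ Ulla ∩ Dmitri ∩ Jonas ∩ Priya: 10:55-12:00.
So the common availability across everyone is 10:55-12:00.
The longest is 10:55-12:00 at 65 minutes.

65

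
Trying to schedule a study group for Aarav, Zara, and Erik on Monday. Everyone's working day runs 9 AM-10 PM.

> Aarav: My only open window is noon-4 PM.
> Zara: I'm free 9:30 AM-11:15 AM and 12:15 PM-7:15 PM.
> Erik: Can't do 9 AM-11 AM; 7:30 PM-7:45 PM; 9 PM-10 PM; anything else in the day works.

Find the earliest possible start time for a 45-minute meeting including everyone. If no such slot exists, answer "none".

Aarav free: 12:00-16:00.
Zara free: 09:30-11:15, 12:15-19:15.
Erik free: 11:00-19:30, 19:45-21:00 (invert busy blocks within the working day).
Aarav ∩ Zara: 12:15-16:00.
Aarav ∩ Zara ∩ Erik: 12:15-16:00.
The first common window of at least 45 minutes is 12:15-16:00, so the earliest start is 12:15.

12:15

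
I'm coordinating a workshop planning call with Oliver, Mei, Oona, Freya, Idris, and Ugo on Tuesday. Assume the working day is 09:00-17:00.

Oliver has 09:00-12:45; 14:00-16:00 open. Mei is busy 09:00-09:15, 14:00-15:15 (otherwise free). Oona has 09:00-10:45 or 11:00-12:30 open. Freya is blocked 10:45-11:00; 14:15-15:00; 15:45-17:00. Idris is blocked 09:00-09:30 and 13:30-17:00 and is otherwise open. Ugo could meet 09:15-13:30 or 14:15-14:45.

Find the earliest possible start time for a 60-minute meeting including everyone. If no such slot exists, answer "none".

09:30

Oliver free: 09:00-12:45, 14:00-16:00.
Mei free: 09:15-14:00, 15:15-17:00 (invert busy blocks within the working day).
Oona free: 09:00-10:45, 11:00-12:30.
Freya free: 09:00-10:45, 11:00-14:15, 15:00-15:45 (invert busy blocks within the working day).
Idris free: 09:30-13:30 (invert busy blocks within the working day).
Ugo free: 09:15-13:30, 14:15-14:45.
Oliver ∩ Mei: 09:15-12:45, 15:15-16:00.
Oliver ∩ Mei ∩ Oona: 09:15-10:45, 11:00-12:30.
Oliver ∩ Mei ∩ Oona ∩ Freya: 09:15-10:45, 11:00-12:30.
Oliver ∩ Mei ∩ Oona ∩ Freya ∩ Idris: 09:30-10:45, 11:00-12:30.
Oliver ∩ Mei ∩ Oona ∩ Freya ∩ Idris ∩ Ugo: 09:30-10:45, 11:00-12:30.
Those are the intersection windows.
The first common window of at least 60 minutes is 09:30-10:45, so the earliest start is 09:30.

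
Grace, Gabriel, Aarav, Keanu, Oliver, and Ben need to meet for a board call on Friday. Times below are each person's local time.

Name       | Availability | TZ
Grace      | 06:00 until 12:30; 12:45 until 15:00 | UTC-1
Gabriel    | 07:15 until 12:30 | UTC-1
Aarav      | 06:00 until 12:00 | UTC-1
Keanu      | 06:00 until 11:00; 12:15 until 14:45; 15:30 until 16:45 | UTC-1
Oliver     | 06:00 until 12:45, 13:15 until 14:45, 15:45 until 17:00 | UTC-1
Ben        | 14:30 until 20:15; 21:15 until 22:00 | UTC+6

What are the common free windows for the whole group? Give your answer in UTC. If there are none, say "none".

08:30-12:00

Grace in UTC: 07:00-13:30, 13:45-16:00 (add 1h to convert from UTC-1).
Gabriel in UTC: 08:15-13:30 (add 1h to convert from UTC-1).
Aarav in UTC: 07:00-13:00 (add 1h to convert from UTC-1).
Keanu in UTC: 07:00-12:00, 13:15-15:45, 16:30-17:45 (add 1h to convert from UTC-1).
Oliver in UTC: 07:00-13:45, 14:15-15:45, 16:45-18:00 (add 1h to convert from UTC-1).
Ben in UTC: 08:30-14:15, 15:15-16:00 (subtract 6h to convert from UTC+6).
Grace ∩ Gabriel: 08:15-13:30.
Grace ∩ Gabriel ∩ Aarav: 08:15-13:00.
Grace ∩ Gabriel ∩ Aarav ∩ Keanu: 08:15-12:00.
Grace ∩ Gabriel ∩ Aarav ∩ Keanu ∩ Oliver: 08:15-12:00.
Grace ∩ Gabriel ∩ Aarav ∩ Keanu ∩ Oliver ∩ Ben: 08:30-12:00.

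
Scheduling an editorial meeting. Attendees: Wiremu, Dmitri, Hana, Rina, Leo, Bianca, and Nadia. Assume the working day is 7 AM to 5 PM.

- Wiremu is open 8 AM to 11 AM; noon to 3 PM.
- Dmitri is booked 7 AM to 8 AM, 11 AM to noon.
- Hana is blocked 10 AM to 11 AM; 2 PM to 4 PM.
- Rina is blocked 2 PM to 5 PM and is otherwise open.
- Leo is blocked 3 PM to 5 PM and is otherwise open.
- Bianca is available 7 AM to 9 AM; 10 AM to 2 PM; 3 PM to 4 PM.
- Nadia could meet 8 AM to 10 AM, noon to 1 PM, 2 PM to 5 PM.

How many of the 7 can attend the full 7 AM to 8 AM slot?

4

Wiremu free: 08:00-11:00, 12:00-15:00.
Dmitri free: 08:00-11:00, 12:00-17:00 (invert busy blocks within the working day).
Hana free: 07:00-10:00, 11:00-14:00, 16:00-17:00 (invert busy blocks within the working day).
Rina free: 07:00-14:00 (invert busy blocks within the working day).
Leo free: 07:00-15:00 (invert busy blocks within the working day).
Bianca free: 07:00-09:00, 10:00-14:00, 15:00-16:00.
Nadia free: 08:00-10:00, 12:00-13:00, 14:00-17:00.
Hana, Rina, Leo, and Bianca can make the full 07:00-08:00 slot — that's 4.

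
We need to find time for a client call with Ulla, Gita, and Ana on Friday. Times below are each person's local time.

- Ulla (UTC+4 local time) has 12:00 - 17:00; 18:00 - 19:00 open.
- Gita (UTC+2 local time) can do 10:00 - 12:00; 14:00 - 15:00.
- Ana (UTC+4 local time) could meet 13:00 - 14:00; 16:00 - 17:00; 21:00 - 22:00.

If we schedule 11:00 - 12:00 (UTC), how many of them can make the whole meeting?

Ulla in UTC: 08:00-13:00, 14:00-15:00 (subtract 4h to convert from UTC+4).
Gita in UTC: 08:00-10:00, 12:00-13:00 (subtract 2h to convert from UTC+2).
Ana in UTC: 09:00-10:00, 12:00-13:00, 17:00-18:00 (subtract 4h to convert from UTC+4).
Ulla can make the full 11:00-12:00 slot — that's 1.

1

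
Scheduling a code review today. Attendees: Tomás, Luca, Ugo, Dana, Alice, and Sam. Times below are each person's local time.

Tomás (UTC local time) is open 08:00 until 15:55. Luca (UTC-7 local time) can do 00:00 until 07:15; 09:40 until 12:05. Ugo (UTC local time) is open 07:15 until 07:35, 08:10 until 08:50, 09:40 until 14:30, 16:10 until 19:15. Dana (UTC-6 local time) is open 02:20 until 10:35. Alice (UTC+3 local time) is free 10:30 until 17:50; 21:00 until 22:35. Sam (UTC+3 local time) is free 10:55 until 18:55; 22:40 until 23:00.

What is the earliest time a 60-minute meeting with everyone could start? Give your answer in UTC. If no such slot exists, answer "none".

09:40

Tomás in UTC: 08:00-15:55.
Luca in UTC: 07:00-14:15, 16:40-19:05 (add 7h to convert from UTC-7).
Ugo in UTC: 07:15-07:35, 08:10-08:50, 09:40-14:30, 16:10-19:15.
Dana in UTC: 08:20-16:35 (add 6h to convert from UTC-6).
Alice in UTC: 07:30-14:50, 18:00-19:35 (subtract 3h to convert from UTC+3).
Sam in UTC: 07:55-15:55, 19:40-20:00 (subtract 3h to convert from UTC+3).
Tomás ∩ Luca: 08:00-14:15.
Tomás ∩ Luca ∩ Ugo: 08:10-08:50, 09:40-14:15.
Tomás ∩ Luca ∩ Ugo ∩ Dana: 08:20-08:50, 09:40-14:15.
Tomás ∩ Luca ∩ Ugo ∩ Dana ∩ Alice: 08:20-08:50, 09:40-14:15.
Tomás ∩ Luca ∩ Ugo ∩ Dana ∩ Alice ∩ Sam: 08:20-08:50, 09:40-14:15.
Those are the intersection windows.
The first common window of at least 60 minutes is 09:40-14:15, so the earliest start is 09:40.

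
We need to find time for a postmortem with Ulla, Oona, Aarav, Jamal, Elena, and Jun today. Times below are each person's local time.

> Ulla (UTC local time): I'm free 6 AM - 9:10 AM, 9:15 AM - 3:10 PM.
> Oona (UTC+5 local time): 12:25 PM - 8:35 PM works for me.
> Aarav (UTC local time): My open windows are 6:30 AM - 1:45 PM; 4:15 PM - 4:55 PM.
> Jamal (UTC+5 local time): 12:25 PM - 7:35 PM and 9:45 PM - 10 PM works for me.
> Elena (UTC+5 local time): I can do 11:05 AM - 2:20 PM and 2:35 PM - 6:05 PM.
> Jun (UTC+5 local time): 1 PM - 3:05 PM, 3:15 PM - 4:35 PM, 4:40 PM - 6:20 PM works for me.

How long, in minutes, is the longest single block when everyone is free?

Ulla in UTC: 06:00-09:10, 09:15-15:10.
Oona in UTC: 07:25-15:35 (subtract 5h to convert from UTC+5).
Aarav in UTC: 06:30-13:45, 16:15-16:55.
Jamal in UTC: 07:25-14:35, 16:45-17:00 (subtract 5h to convert from UTC+5).
Elena in UTC: 06:05-09:20, 09:35-13:05 (subtract 5h to convert from UTC+5).
Jun in UTC: 08:00-10:05, 10:15-11:35, 11:40-13:20 (subtract 5h to convert from UTC+5).
Ulla ∩ Oona: 07:25-09:10, 09:15-15:10.
Ulla ∩ Oona ∩ Aarav: 07:25-09:10, 09:15-13:45.
Ulla ∩ Oona ∩ Aarav ∩ Jamal: 07:25-09:10, 09:15-13:45.
Ulla ∩ Oona ∩ Aarav ∩ Jamal ∩ Elena: 07:25-09:10, 09:15-09:20, 09:35-13:05.
Ulla ∩ Oona ∩ Aarav ∩ Jamal ∩ Elena ∩ Jun: 08:00-09:10, 09:15-09:20, 09:35-10:05, 10:15-11:35, 11:40-13:05.
So the common availability across everyone is 08:00-09:10, 09:15-09:20, 09:35-10:05, 10:15-11:35, 11:40-13:05.
The longest is 11:40-13:05 at 85 minutes.

85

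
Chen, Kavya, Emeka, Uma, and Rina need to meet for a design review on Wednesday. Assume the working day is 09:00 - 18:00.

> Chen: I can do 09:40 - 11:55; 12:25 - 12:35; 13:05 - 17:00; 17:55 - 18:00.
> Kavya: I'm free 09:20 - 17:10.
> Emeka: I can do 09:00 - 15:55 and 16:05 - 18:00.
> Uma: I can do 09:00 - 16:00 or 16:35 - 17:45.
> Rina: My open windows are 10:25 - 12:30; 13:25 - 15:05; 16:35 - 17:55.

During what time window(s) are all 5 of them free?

Chen ∩ Kavya: 09:40-11:55, 12:25-12:35, 13:05-17:00.
Chen ∩ Kavya ∩ Emeka: 09:40-11:55, 12:25-12:35, 13:05-15:55, 16:05-17:00.
Chen ∩ Kavya ∩ Emeka ∩ Uma: 09:40-11:55, 12:25-12:35, 13:05-15:55, 16:35-17:00.
Chen ∩ Kavya ∩ Emeka ∩ Uma ∩ Rina: 10:25-11:55, 12:25-12:30, 13:25-15:05, 16:35-17:00.

10:25-11:55, 12:25-12:30, 13:25-15:05, 16:35-17:00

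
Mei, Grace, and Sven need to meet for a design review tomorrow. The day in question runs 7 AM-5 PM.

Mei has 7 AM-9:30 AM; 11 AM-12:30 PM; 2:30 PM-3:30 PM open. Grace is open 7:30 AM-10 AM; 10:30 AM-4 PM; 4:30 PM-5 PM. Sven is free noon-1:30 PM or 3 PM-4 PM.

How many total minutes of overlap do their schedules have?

60

Mei ∩ Grace: 07:30-09:30, 11:00-12:30, 14:30-15:30.
Mei ∩ Grace ∩ Sven: 12:00-12:30, 15:00-15:30.
Summing the common windows: 30 + 30 = 60 minutes.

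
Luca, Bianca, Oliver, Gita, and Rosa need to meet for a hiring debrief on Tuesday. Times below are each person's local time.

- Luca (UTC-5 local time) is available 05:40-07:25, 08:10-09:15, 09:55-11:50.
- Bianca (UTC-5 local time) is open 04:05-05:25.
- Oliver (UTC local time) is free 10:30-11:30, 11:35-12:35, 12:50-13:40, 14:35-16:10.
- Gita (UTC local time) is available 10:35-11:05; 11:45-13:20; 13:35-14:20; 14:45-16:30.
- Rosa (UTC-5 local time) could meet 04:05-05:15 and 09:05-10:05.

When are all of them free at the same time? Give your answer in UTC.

none

Luca in UTC: 10:40-12:25, 13:10-14:15, 14:55-16:50 (add 5h to convert from UTC-5).
Bianca in UTC: 09:05-10:25 (add 5h to convert from UTC-5).
Oliver in UTC: 10:30-11:30, 11:35-12:35, 12:50-13:40, 14:35-16:10.
Gita in UTC: 10:35-11:05, 11:45-13:20, 13:35-14:20, 14:45-16:30.
Rosa in UTC: 09:05-10:15, 14:05-15:05 (add 5h to convert from UTC-5).
Luca ∩ Bianca: ∅.
Luca ∩ Bianca ∩ Oliver: ∅.
Luca ∩ Bianca ∩ Oliver ∩ Gita: ∅.
Luca ∩ Bianca ∩ Oliver ∩ Gita ∩ Rosa: ∅.
There is no time when everyone is free.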